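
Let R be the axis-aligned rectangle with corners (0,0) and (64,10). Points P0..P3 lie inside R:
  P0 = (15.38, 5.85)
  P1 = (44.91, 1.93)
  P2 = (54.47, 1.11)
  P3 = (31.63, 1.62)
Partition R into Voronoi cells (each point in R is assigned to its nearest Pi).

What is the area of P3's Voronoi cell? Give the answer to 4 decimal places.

1. box [0,64]×[0,10]: [(0, 0) (64, 0) (64, 10) (0, 10)]
2. ⊥bis P3·P0 via (23.505,3.735): [(22.5328, 0) (64, 0) (64, 10) (25.1358, 10)]  |A|=401.6571
3. ⊥bis P3·P1 via (38.27,1.775): [(22.5328, 0) (38.3114, 0) (38.078, 10) (25.1358, 10)]  |A|=143.6043
4. ⊥bis P3·P2 via (43.05,1.365): [(22.5328, 0) (38.3114, 0) (38.078, 10) (25.1358, 10)]  |A|=143.6043
5. canonical 4-gon: [(22.5328, 0) (38.3114, 0) (38.078, 10) (25.1358, 10)]
6. shoelace: 143.6043

Area of P3's cell: 143.6043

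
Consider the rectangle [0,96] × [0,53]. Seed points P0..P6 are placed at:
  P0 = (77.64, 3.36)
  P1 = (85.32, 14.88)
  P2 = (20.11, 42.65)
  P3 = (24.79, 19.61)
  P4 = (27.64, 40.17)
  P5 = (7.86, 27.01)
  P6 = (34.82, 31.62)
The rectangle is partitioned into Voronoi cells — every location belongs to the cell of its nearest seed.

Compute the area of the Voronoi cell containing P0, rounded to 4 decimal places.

Area of P0's cell: 576.9732

1. box [0,96]×[0,53]: [(0, 0) (96, 0) (96, 53) (0, 53)]
2. ⊥bis P0·P1 via (81.48,9.12): [(0, 0) (95.16, 0) (15.66, 53) (0, 53)]  |A|=2936.73
3. ⊥bis P0·P2 via (48.875,23.005): [(33.1638, 0) (95.16, 0) (52.5597, 28.4002)]  |A|=880.3533
4. ⊥bis P0·P3 via (51.215,11.485): [(47.6837, 0) (95.16, 0) (55.76, 26.2667)]  |A|=623.5229
5. ⊥bis P0·P4 via (52.64,21.765): [(55.6207, 25.8138) (47.6837, 0) (95.16, 0) (55.8902, 26.1799)]  |A|=623.4873
6. ⊥bis P0·P5 via (42.75,15.185): [(55.6207, 25.8138) (47.6837, 0) (95.16, 0) (55.8902, 26.1799)]  |A|=623.4873
7. ⊥bis P0·P6 via (56.23,17.49): [(50.2975, 8.501) (47.6837, 0) (95.16, 0) (60.1089, 23.3674)]  |A|=576.9732
8. canonical 4-gon: [(50.2975, 8.501) (47.6837, 0) (95.16, 0) (60.1089, 23.3674)]
9. shoelace: 576.9732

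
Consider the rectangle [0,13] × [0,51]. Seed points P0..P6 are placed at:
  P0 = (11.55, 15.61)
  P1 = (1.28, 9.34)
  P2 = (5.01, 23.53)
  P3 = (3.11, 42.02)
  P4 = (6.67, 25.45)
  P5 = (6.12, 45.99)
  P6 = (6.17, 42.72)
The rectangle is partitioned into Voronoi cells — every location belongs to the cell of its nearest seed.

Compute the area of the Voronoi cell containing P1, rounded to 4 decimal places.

1. box [0,13]×[0,51]: [(0, 0) (13, 0) (13, 51) (0, 51)]
2. ⊥bis P1·P0 via (6.415,12.475): [(0, 22.9825) (0, 0) (13, 0) (13, 1.689)]  |A|=160.3651
3. ⊥bis P1·P2 via (3.145,16.435): [(4.1603, 16.1681) (0, 17.2617) (0, 0) (13, 0) (13, 1.689)]  |A|=148.4649
4. ⊥bis P1·P3 via (2.195,25.68): [(4.1603, 16.1681) (0, 17.2617) (0, 0) (13, 0) (13, 1.689)]  |A|=148.4649
5. ⊥bis P1·P4 via (3.975,17.395): [(4.1603, 16.1681) (0, 17.2617) (0, 0) (13, 0) (13, 1.689)]  |A|=148.4649
6. ⊥bis P1·P5 via (3.7,27.665): [(4.1603, 16.1681) (0, 17.2617) (0, 0) (13, 0) (13, 1.689)]  |A|=148.4649
7. ⊥bis P1·P6 via (3.725,26.03): [(4.1603, 16.1681) (0, 17.2617) (0, 0) (13, 0) (13, 1.689)]  |A|=148.4649
8. canonical 5-gon: [(4.1603, 16.1681) (0, 17.2617) (0, 0) (13, 0) (13, 1.689)]
9. shoelace: 148.4649

Area of P1's cell: 148.4649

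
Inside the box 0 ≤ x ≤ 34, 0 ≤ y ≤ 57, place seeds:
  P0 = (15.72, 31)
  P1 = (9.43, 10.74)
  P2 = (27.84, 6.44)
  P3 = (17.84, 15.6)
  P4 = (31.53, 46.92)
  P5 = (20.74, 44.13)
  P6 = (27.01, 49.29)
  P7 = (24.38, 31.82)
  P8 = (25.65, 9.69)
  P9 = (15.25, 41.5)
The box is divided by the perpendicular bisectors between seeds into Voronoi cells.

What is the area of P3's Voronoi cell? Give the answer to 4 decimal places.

1. box [0,34]×[0,57]: [(0, 0) (34, 0) (34, 57) (0, 57)]
2. ⊥bis P3·P0 via (16.78,23.3): [(0, 20.99) (0, 0) (34, 0) (34, 25.6705)]  |A|=793.2297
3. ⊥bis P3·P1 via (13.635,13.17): [(8.4442, 22.1525) (21.2457, 0) (34, 0) (34, 25.6705)]  |A|=469.2853
4. ⊥bis P3·P2 via (22.84,11.02): [(8.4442, 22.1525) (17.9576, 5.6899) (34, 23.2034) (34, 25.6705)]  |A|=246.8812
5. ⊥bis P3·P4 via (24.685,31.26): [(8.4442, 22.1525) (17.9576, 5.6899) (34, 23.2034) (34, 25.6705)]  |A|=246.8812
6. ⊥bis P3·P5 via (19.29,29.865): [(8.4442, 22.1525) (17.9576, 5.6899) (34, 23.2034) (34, 25.6705)]  |A|=246.8812
7. ⊥bis P3·P6 via (22.425,32.445): [(8.4442, 22.1525) (17.9576, 5.6899) (34, 23.2034) (34, 25.6705)]  |A|=246.8812
8. ⊥bis P3·P7 via (21.11,23.71): [(20.766, 23.8487) (8.4442, 22.1525) (17.9576, 5.6899) (30.8622, 19.7779)]  |A|=206.8767
9. ⊥bis P3·P8 via (21.745,12.645): [(28.0122, 20.927) (20.766, 23.8487) (8.4442, 22.1525) (17.3186, 6.7956)]  |A|=168.9597
10. ⊥bis P3·P9 via (16.545,28.55): [(28.0122, 20.927) (20.766, 23.8487) (8.4442, 22.1525) (17.3186, 6.7956)]  |A|=168.9597
11. canonical 4-gon: [(28.0122, 20.927) (20.766, 23.8487) (8.4442, 22.1525) (17.3186, 6.7956)]
12. shoelace: 168.9597

Area of P3's cell: 168.9597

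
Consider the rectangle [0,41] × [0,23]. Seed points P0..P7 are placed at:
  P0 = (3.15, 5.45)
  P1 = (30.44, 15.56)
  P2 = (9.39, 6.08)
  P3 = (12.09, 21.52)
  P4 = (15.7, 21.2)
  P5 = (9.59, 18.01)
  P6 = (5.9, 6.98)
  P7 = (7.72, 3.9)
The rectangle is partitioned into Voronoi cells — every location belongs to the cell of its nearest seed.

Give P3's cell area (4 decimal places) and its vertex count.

Area of P3's cell: 20.0796 (3 vertices)

1. box [0,41]×[0,23]: [(0, 0) (41, 0) (41, 23) (0, 23)]
2. ⊥bis P3·P0 via (7.62,13.485): [(0, 17.7241) (31.8598, 0) (41, 0) (41, 23) (0, 23)]  |A|=660.6563
3. ⊥bis P3·P1 via (21.265,18.54): [(0, 17.7241) (17.7862, 7.8294) (22.7136, 23) (0, 23)]  |A|=219.2088
4. ⊥bis P3·P2 via (10.74,13.8): [(0, 17.7241) (5.3639, 14.7401) (19.2425, 12.3132) (22.7136, 23) (0, 23)]  |A|=186.3269
5. ⊥bis P3·P4 via (13.895,21.36): [(0, 17.7241) (5.3639, 14.7401) (13.1869, 13.3721) (14.0404, 23) (0, 23)]  |A|=110.379
6. ⊥bis P3·P5 via (10.84,19.765): [(13.5806, 17.813) (14.0404, 23) (6.2981, 23)]  |A|=20.0796
7. ⊥bis P3·P6 via (8.995,14.25): [(13.5806, 17.813) (14.0404, 23) (6.2981, 23)]  |A|=20.0796
8. ⊥bis P3·P7 via (9.905,12.71): [(13.5806, 17.813) (14.0404, 23) (6.2981, 23)]  |A|=20.0796
9. canonical 3-gon: [(13.5806, 17.813) (14.0404, 23) (6.2981, 23)]
10. shoelace: 20.0796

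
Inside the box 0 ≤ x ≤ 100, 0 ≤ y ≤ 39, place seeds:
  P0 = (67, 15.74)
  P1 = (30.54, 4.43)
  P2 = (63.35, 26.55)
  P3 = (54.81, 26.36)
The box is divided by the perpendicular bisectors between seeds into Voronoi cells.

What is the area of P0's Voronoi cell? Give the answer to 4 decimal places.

1. box [0,100]×[0,39]: [(0, 0) (100, 0) (100, 39) (0, 39)]
2. ⊥bis P0·P1 via (48.77,10.085): [(51.8984, 0) (100, 0) (100, 39) (39.8005, 39)]  |A|=2111.8719
3. ⊥bis P0·P2 via (65.175,21.145): [(47.2198, 15.0824) (51.8984, 0) (100, 0) (100, 32.9037)]  |A|=1231.0756
4. ⊥bis P0·P3 via (60.905,21.05): [(59.2427, 19.142) (49.448, 7.8993) (51.8984, 0) (100, 0) (100, 32.9037)]  |A|=1183.3717
5. canonical 5-gon: [(59.2427, 19.142) (49.448, 7.8993) (51.8984, 0) (100, 0) (100, 32.9037)]
6. shoelace: 1183.3717

Area of P0's cell: 1183.3717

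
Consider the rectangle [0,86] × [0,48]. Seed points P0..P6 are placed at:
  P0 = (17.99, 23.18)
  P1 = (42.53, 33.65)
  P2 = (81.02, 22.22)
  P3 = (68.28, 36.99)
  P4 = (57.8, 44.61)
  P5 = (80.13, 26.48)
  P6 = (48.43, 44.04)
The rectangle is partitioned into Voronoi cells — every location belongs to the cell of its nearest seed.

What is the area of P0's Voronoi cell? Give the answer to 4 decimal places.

1. box [0,86]×[0,48]: [(0, 0) (86, 0) (86, 48) (0, 48)]
2. ⊥bis P0·P1 via (30.26,28.415): [(0, 0) (42.3833, 0) (21.9041, 48) (0, 48)]  |A|=1542.8957
3. ⊥bis P0·P2 via (49.505,22.7): [(0, 0) (42.3833, 0) (21.9041, 48) (0, 48)]  |A|=1542.8957
4. ⊥bis P0·P3 via (43.135,30.085): [(0, 0) (42.3833, 0) (21.9041, 48) (0, 48)]  |A|=1542.8957
5. ⊥bis P0·P4 via (37.895,33.895): [(0, 0) (42.3833, 0) (21.9041, 48) (0, 48)]  |A|=1542.8957
6. ⊥bis P0·P5 via (49.06,24.83): [(0, 0) (42.3833, 0) (21.9041, 48) (0, 48)]  |A|=1542.8957
7. ⊥bis P0·P6 via (33.21,33.61): [(0, 0) (42.3833, 0) (21.9041, 48) (0, 48)]  |A|=1542.8957
8. canonical 4-gon: [(0, 0) (42.3833, 0) (21.9041, 48) (0, 48)]
9. shoelace: 1542.8957

Area of P0's cell: 1542.8957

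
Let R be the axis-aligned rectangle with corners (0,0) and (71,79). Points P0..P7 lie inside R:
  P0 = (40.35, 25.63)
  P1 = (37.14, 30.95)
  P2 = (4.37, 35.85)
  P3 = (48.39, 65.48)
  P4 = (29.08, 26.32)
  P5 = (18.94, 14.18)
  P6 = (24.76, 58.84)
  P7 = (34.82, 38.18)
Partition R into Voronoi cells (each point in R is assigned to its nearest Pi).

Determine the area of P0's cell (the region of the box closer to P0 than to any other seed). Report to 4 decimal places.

Area of P0's cell: 1277.4742

1. box [0,71]×[0,79]: [(0, 0) (71, 0) (71, 79) (0, 79)]
2. ⊥bis P0·P1 via (38.745,28.29): [(0, 4.9119) (0, 0) (71, 0) (71, 47.7521)]  |A|=1869.5735
3. ⊥bis P0·P2 via (22.36,30.74): [(18.1311, 15.8519) (13.6284, 0) (71, 0) (71, 47.7521)]  |A|=1717.0263
4. ⊥bis P0·P3 via (44.37,45.555): [(61.598, 42.0791) (18.1311, 15.8519) (13.6284, 0) (71, 0) (71, 40.1822)]  |A|=1681.4402
5. ⊥bis P0·P4 via (34.715,25.975): [(61.598, 42.0791) (34.7076, 25.8539) (33.1247, 0) (71, 0) (71, 40.1822)]  |A|=1320.546
6. ⊥bis P0·P5 via (29.645,19.905): [(61.598, 42.0791) (34.7076, 25.8539) (33.8607, 12.0221) (40.2901, 0) (71, 0) (71, 40.1822)]  |A|=1277.4742
7. ⊥bis P0·P6 via (32.555,42.235): [(61.598, 42.0791) (34.7076, 25.8539) (33.8607, 12.0221) (40.2901, 0) (71, 0) (71, 40.1822)]  |A|=1277.4742
8. ⊥bis P0·P7 via (37.585,31.905): [(61.598, 42.0791) (34.7076, 25.8539) (33.8607, 12.0221) (40.2901, 0) (71, 0) (71, 40.1822)]  |A|=1277.4742
9. canonical 6-gon: [(61.598, 42.0791) (34.7076, 25.8539) (33.8607, 12.0221) (40.2901, 0) (71, 0) (71, 40.1822)]
10. shoelace: 1277.4742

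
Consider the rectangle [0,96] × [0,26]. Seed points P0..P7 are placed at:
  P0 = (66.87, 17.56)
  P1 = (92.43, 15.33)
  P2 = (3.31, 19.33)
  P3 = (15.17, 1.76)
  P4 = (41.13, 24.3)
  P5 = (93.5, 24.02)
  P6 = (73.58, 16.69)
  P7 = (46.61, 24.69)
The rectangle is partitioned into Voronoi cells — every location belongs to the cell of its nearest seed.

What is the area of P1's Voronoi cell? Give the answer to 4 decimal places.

1. box [0,96]×[0,26]: [(0, 0) (96, 0) (96, 26) (0, 26)]
2. ⊥bis P1·P0 via (79.65,16.445): [(78.2152, 0) (96, 0) (96, 26) (80.4836, 26)]  |A|=432.9146
3. ⊥bis P1·P2 via (47.87,17.33): [(78.2152, 0) (96, 0) (96, 26) (80.4836, 26)]  |A|=432.9146
4. ⊥bis P1·P3 via (53.8,8.545): [(78.2152, 0) (96, 0) (96, 26) (80.4836, 26)]  |A|=432.9146
5. ⊥bis P1·P4 via (66.78,19.815): [(78.2152, 0) (96, 0) (96, 26) (80.4836, 26)]  |A|=432.9146
6. ⊥bis P1·P5 via (92.965,19.675): [(80.0703, 21.2627) (78.2152, 0) (96, 0) (96, 19.3013)]  |A|=342.8079
7. ⊥bis P1·P6 via (83.005,16.01): [(83.3548, 20.8583) (81.8499, 0) (96, 0) (96, 19.3013)]  |A|=269.6079
8. ⊥bis P1·P7 via (69.52,20.01): [(83.3548, 20.8583) (81.8499, 0) (96, 0) (96, 19.3013)]  |A|=269.6079
9. canonical 4-gon: [(83.3548, 20.8583) (81.8499, 0) (96, 0) (96, 19.3013)]
10. shoelace: 269.6079

Area of P1's cell: 269.6079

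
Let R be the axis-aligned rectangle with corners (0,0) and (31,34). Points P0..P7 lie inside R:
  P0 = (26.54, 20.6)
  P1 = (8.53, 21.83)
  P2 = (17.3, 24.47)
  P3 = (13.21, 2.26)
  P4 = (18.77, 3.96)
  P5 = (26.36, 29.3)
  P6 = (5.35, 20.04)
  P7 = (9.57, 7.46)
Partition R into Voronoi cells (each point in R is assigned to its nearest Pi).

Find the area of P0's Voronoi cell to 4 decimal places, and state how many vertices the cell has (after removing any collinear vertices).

Area of P0's cell: 147.2483 (4 vertices)

1. box [0,31]×[0,34]: [(0, 0) (31, 0) (31, 34) (0, 34)]
2. ⊥bis P0·P1 via (17.535,21.215): [(16.0861, 0) (31, 0) (31, 34) (18.4082, 34)]  |A|=467.5974
3. ⊥bis P0·P2 via (21.92,22.535): [(16.7884, 10.2828) (16.0861, 0) (31, 0) (31, 34) (26.7219, 34)]  |A|=369.0079
4. ⊥bis P0·P3 via (19.875,11.43): [(17.8771, 12.8821) (31, 3.3441) (31, 34) (26.7219, 34)]  |A|=246.3199
5. ⊥bis P0·P4 via (22.655,12.28): [(18.4477, 14.2446) (31, 8.3833) (31, 34) (26.7219, 34)]  |A|=203.0317
6. ⊥bis P0·P5 via (26.45,24.95): [(22.9007, 24.8766) (18.4477, 14.2446) (31, 8.3833) (31, 25.0441)]  |A|=147.2483
7. ⊥bis P0·P6 via (15.945,20.32): [(22.9007, 24.8766) (18.4477, 14.2446) (31, 8.3833) (31, 25.0441)]  |A|=147.2483
8. ⊥bis P0·P7 via (18.055,14.03): [(22.9007, 24.8766) (18.4477, 14.2446) (31, 8.3833) (31, 25.0441)]  |A|=147.2483
9. canonical 4-gon: [(22.9007, 24.8766) (18.4477, 14.2446) (31, 8.3833) (31, 25.0441)]
10. shoelace: 147.2483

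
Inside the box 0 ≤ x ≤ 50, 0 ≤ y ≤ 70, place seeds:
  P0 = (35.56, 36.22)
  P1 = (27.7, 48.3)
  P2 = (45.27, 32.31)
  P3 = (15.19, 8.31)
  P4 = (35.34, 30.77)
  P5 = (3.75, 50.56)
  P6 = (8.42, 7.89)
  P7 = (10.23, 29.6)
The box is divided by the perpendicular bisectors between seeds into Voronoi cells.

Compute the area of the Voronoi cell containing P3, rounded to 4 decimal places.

Area of P3's cell: 484.6105

1. box [0,50]×[0,70]: [(0, 0) (50, 0) (50, 70) (0, 70)]
2. ⊥bis P3·P0 via (25.375,22.265): [(0, 40.7848) (0, 0) (50, 0) (50, 4.2925)]  |A|=1126.9346
3. ⊥bis P3·P1 via (21.445,28.305): [(13.8393, 30.6843) (0, 35.0136) (0, 0) (50, 0) (50, 4.2925)]  |A|=1086.9996
4. ⊥bis P3·P2 via (30.23,20.31): [(33.2643, 16.507) (13.8393, 30.6843) (0, 35.0136) (0, 0) (46.4348, 0)]  |A|=1021.6546
5. ⊥bis P3·P4 via (25.265,19.54): [(44.8976, 1.9266) (12.3098, 31.1627) (0, 35.0136) (0, 0) (46.4348, 0)]  |A|=947.9444
6. ⊥bis P3·P5 via (9.47,29.435): [(44.8976, 1.9266) (13.1308, 30.4262) (0, 26.8708) (0, 0) (46.4348, 0)]  |A|=891.5314
7. ⊥bis P3·P6 via (11.805,8.1): [(44.8976, 1.9266) (13.1308, 30.4262) (10.4647, 29.7043) (12.3075, 0) (46.4348, 0)]  |A|=568.1406
8. ⊥bis P3·P7 via (12.71,18.955): [(44.8976, 1.9266) (23.1944, 21.3976) (11.1541, 18.5925) (12.3075, 0) (46.4348, 0)]  |A|=484.6105
9. canonical 5-gon: [(44.8976, 1.9266) (23.1944, 21.3976) (11.1541, 18.5925) (12.3075, 0) (46.4348, 0)]
10. shoelace: 484.6105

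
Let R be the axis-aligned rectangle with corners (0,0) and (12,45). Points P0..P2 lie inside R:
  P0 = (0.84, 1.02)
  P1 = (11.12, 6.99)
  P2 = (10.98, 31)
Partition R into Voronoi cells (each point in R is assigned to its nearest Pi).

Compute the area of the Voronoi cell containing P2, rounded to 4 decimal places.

1. box [0,12]×[0,45]: [(0, 0) (12, 0) (12, 45) (0, 45)]
2. ⊥bis P2·P0 via (5.91,16.01): [(0, 18.0089) (12, 13.9502) (12, 45) (0, 45)]  |A|=348.2453
3. ⊥bis P2·P1 via (11.05,18.995): [(0, 18.9306) (12, 19.0005) (12, 45) (0, 45)]  |A|=312.4134
4. canonical 4-gon: [(0, 18.9306) (12, 19.0005) (12, 45) (0, 45)]
5. shoelace: 312.4134

Area of P2's cell: 312.4134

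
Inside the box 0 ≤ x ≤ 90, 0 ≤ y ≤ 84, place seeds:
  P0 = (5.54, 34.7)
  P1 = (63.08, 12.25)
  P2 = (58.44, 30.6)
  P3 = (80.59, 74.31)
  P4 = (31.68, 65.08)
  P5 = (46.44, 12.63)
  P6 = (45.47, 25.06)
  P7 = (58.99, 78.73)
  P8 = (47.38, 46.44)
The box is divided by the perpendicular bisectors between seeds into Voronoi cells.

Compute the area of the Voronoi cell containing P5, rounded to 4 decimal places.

1. box [0,90]×[0,84]: [(0, 0) (90, 0) (90, 84) (0, 84)]
2. ⊥bis P5·P0 via (25.99,23.665): [(13.2202, 0) (90, 0) (90, 84) (58.5473, 84)]  |A|=4545.7669
3. ⊥bis P5·P1 via (54.76,12.44): [(56.299, 79.8335) (13.2202, 0) (54.4759, 0)]  |A|=1646.7964
4. ⊥bis P5·P2 via (52.44,21.615): [(54.9315, 19.9512) (32.1832, 35.1421) (13.2202, 0) (54.4759, 0)]  |A|=955.2966
5. ⊥bis P5·P3 via (63.515,43.47): [(54.9315, 19.9512) (32.1832, 35.1421) (13.2202, 0) (54.4759, 0)]  |A|=955.2966
6. ⊥bis P5·P4 via (39.06,38.855): [(54.9315, 19.9512) (32.1832, 35.1421) (13.2202, 0) (54.4759, 0)]  |A|=955.2966
7. ⊥bis P5·P6 via (45.955,18.845): [(54.9222, 19.5448) (22.3971, 17.0066) (13.2202, 0) (54.4759, 0)]  |A|=668.0925
8. ⊥bis P5·P7 via (52.715,45.68): [(54.9222, 19.5448) (22.3971, 17.0066) (13.2202, 0) (54.4759, 0)]  |A|=668.0925
9. ⊥bis P5·P8 via (46.91,29.535): [(54.9222, 19.5448) (22.3971, 17.0066) (13.2202, 0) (54.4759, 0)]  |A|=668.0925
10. canonical 4-gon: [(54.9222, 19.5448) (22.3971, 17.0066) (13.2202, 0) (54.4759, 0)]
11. shoelace: 668.0925

Area of P5's cell: 668.0925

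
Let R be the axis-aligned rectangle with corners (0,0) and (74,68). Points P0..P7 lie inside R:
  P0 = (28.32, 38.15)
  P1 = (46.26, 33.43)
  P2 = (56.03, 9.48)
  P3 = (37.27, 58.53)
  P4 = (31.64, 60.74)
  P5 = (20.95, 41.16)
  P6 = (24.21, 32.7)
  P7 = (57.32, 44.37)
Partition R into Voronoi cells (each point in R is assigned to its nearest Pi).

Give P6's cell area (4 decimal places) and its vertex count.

Area of P6's cell: 1087.5933 (6 vertices)

1. box [0,74]×[0,68]: [(0, 0) (74, 0) (74, 68) (0, 68)]
2. ⊥bis P6·P0 via (26.265,35.425): [(0, 55.2322) (0, 0) (73.2398, 0)]  |A|=2022.5958
3. ⊥bis P6·P1 via (35.235,33.065): [(35.3846, 28.5477) (0, 55.2322) (0, 0) (36.3297, 0)]  |A|=1495.747
4. ⊥bis P6·P2 via (40.12,21.09): [(35.8263, 15.206) (35.3846, 28.5477) (0, 55.2322) (0, 0) (24.73, 0)]  |A|=1407.5549
5. ⊥bis P6·P3 via (30.74,45.615): [(35.8263, 15.206) (35.3846, 28.5477) (0, 55.2322) (0, 0) (24.73, 0)]  |A|=1407.5549
6. ⊥bis P6·P4 via (27.925,46.72): [(35.8263, 15.206) (35.3846, 28.5477) (2.2747, 53.5168) (0, 54.1195) (0, 0) (24.73, 0)]  |A|=1406.2894
7. ⊥bis P6·P5 via (22.58,36.93): [(35.8263, 15.206) (35.3846, 28.5477) (23.698, 37.3608) (0, 28.229) (0, 0) (24.73, 0)]  |A|=1087.5933
8. ⊥bis P6·P7 via (40.765,38.535): [(35.8263, 15.206) (35.3846, 28.5477) (23.698, 37.3608) (0, 28.229) (0, 0) (24.73, 0)]  |A|=1087.5933
9. canonical 6-gon: [(35.8263, 15.206) (35.3846, 28.5477) (23.698, 37.3608) (0, 28.229) (0, 0) (24.73, 0)]
10. shoelace: 1087.5933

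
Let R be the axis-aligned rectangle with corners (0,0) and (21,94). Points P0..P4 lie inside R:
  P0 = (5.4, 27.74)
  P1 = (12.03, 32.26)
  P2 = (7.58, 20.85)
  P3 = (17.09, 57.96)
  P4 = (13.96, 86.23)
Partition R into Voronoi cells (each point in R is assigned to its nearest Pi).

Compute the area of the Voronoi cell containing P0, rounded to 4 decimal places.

Area of P0's cell: 118.3151

1. box [0,21]×[0,94]: [(0, 0) (21, 0) (21, 94) (0, 94)]
2. ⊥bis P0·P1 via (8.715,30): [(0, 42.7833) (0, 0) (21, 0) (21, 11.9802)]  |A|=575.0165
3. ⊥bis P0·P2 via (6.49,24.295): [(11.5195, 25.8863) (0, 42.7833) (0, 22.2416)]  |A|=118.3151
4. ⊥bis P0·P3 via (11.245,42.85): [(11.5195, 25.8863) (0, 42.7833) (0, 22.2416)]  |A|=118.3151
5. ⊥bis P0·P4 via (9.68,56.985): [(11.5195, 25.8863) (0, 42.7833) (0, 22.2416)]  |A|=118.3151
6. canonical 3-gon: [(11.5195, 25.8863) (0, 42.7833) (0, 22.2416)]
7. shoelace: 118.3151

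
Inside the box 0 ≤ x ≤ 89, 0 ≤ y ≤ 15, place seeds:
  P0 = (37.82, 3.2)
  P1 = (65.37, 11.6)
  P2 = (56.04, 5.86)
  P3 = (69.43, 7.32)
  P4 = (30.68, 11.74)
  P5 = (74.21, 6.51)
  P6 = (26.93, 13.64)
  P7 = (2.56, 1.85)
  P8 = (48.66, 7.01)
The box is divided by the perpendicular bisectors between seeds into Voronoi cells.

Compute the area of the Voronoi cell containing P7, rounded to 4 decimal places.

Area of P7's cell: 222.9529

1. box [0,89]×[0,15]: [(0, 0) (89, 0) (89, 15) (0, 15)]
2. ⊥bis P7·P0 via (20.19,2.525): [(0, 0) (20.2867, 0) (19.7124, 15) (0, 15)]  |A|=299.9928
3. ⊥bis P7·P1 via (33.965,6.725): [(0, 0) (20.2867, 0) (19.7124, 15) (0, 15)]  |A|=299.9928
4. ⊥bis P7·P2 via (29.3,3.855): [(0, 0) (20.2867, 0) (19.7124, 15) (0, 15)]  |A|=299.9928
5. ⊥bis P7·P3 via (35.995,4.585): [(0, 0) (20.2867, 0) (19.7124, 15) (0, 15)]  |A|=299.9928
6. ⊥bis P7·P4 via (16.62,6.795): [(0, 0) (19.0098, 0) (13.7342, 15) (0, 15)]  |A|=245.5807
7. ⊥bis P7·P5 via (38.385,4.18): [(0, 0) (19.0098, 0) (13.7342, 15) (0, 15)]  |A|=245.5807
8. ⊥bis P7·P6 via (14.745,7.745): [(0, 0) (18.492, 0) (11.2351, 15) (0, 15)]  |A|=222.9529
9. ⊥bis P7·P8 via (25.61,4.43): [(0, 0) (18.492, 0) (11.2351, 15) (0, 15)]  |A|=222.9529
10. canonical 4-gon: [(0, 0) (18.492, 0) (11.2351, 15) (0, 15)]
11. shoelace: 222.9529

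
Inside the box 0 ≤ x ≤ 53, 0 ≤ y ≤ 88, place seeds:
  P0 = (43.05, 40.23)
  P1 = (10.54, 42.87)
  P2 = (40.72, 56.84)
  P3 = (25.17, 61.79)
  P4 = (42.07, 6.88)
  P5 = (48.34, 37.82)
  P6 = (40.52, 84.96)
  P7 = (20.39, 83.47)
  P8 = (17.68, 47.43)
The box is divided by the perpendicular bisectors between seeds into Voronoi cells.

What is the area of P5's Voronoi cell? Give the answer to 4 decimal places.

Area of P5's cell: 239.9474

1. box [0,53]×[0,88]: [(0, 0) (53, 0) (53, 88) (0, 88)]
2. ⊥bis P5·P0 via (45.695,39.025): [(27.9161, 0) (53, 0) (53, 55.0596)]  |A|=690.5544
3. ⊥bis P5·P1 via (29.44,40.345): [(27.9161, 0) (53, 0) (53, 55.0596)]  |A|=690.5544
4. ⊥bis P5·P2 via (44.53,47.33): [(50.5834, 49.7552) (27.9161, 0) (53, 0) (53, 50.7233)]  |A|=685.3149
5. ⊥bis P5·P3 via (36.755,49.805): [(50.5834, 49.7552) (27.9161, 0) (53, 0) (53, 50.7233)]  |A|=685.3149
6. ⊥bis P5·P4 via (45.205,22.35): [(50.5834, 49.7552) (38.6989, 23.6685) (53, 20.7703) (53, 50.7233)]  |A|=239.9474
7. ⊥bis P5·P6 via (44.43,61.39): [(50.5834, 49.7552) (38.6989, 23.6685) (53, 20.7703) (53, 50.7233)]  |A|=239.9474
8. ⊥bis P5·P7 via (34.365,60.645): [(50.5834, 49.7552) (38.6989, 23.6685) (53, 20.7703) (53, 50.7233)]  |A|=239.9474
9. ⊥bis P5·P8 via (33.01,42.625): [(50.5834, 49.7552) (38.6989, 23.6685) (53, 20.7703) (53, 50.7233)]  |A|=239.9474
10. canonical 4-gon: [(50.5834, 49.7552) (38.6989, 23.6685) (53, 20.7703) (53, 50.7233)]
11. shoelace: 239.9474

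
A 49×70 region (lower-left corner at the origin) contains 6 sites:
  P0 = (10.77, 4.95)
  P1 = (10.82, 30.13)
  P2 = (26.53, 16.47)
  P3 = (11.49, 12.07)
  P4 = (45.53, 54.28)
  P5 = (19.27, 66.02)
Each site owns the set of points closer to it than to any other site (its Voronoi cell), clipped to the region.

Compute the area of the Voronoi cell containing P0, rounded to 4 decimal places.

Area of P0's cell: 200.5791

1. box [0,49]×[0,70]: [(0, 0) (49, 0) (49, 70) (0, 70)]
2. ⊥bis P0·P1 via (10.795,17.54): [(0, 17.5614) (0, 0) (49, 0) (49, 17.4641)]  |A|=858.1265
3. ⊥bis P0·P2 via (18.65,10.71): [(13.6617, 17.5343) (0, 17.5614) (0, 0) (26.4786, 0)]  |A|=352.1015
4. ⊥bis P0·P3 via (11.13,8.51): [(20.9867, 7.5133) (0, 9.6355) (0, 0) (26.4786, 0)]  |A|=200.5791
5. ⊥bis P0·P4 via (28.15,29.615): [(20.9867, 7.5133) (0, 9.6355) (0, 0) (26.4786, 0)]  |A|=200.5791
6. ⊥bis P0·P5 via (15.02,35.485): [(20.9867, 7.5133) (0, 9.6355) (0, 0) (26.4786, 0)]  |A|=200.5791
7. canonical 4-gon: [(20.9867, 7.5133) (0, 9.6355) (0, 0) (26.4786, 0)]
8. shoelace: 200.5791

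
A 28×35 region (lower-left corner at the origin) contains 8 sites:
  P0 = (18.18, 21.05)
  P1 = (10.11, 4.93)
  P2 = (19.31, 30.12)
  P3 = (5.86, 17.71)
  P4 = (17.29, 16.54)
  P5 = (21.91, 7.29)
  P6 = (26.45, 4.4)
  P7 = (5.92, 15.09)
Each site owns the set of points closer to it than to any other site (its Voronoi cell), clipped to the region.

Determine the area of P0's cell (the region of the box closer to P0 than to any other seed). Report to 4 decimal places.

Area of P0's cell: 120.0763

1. box [0,28]×[0,35]: [(0, 0) (28, 0) (28, 35) (0, 35)]
2. ⊥bis P0·P1 via (14.145,12.99): [(0, 20.0713) (28, 6.0539) (28, 35) (0, 35)]  |A|=614.2475
3. ⊥bis P0·P2 via (18.745,25.585): [(0, 27.9204) (0, 20.0713) (28, 6.0539) (28, 24.432)]  |A|=367.1801
4. ⊥bis P0·P3 via (12.02,19.38): [(10.0439, 26.669) (13.6907, 13.2174) (28, 6.0539) (28, 24.432)]  |A|=248.1785
5. ⊥bis P0·P4 via (17.735,18.795): [(10.0439, 26.669) (11.8645, 19.9535) (28, 16.7693) (28, 24.432)]  |A|=120.0763
6. ⊥bis P0·P5 via (20.045,14.17): [(10.0439, 26.669) (11.8645, 19.9535) (28, 16.7693) (28, 24.432)]  |A|=120.0763
7. ⊥bis P0·P6 via (22.315,12.725): [(10.0439, 26.669) (11.8645, 19.9535) (28, 16.7693) (28, 24.432)]  |A|=120.0763
8. ⊥bis P0·P7 via (12.05,18.07): [(10.0439, 26.669) (11.8645, 19.9535) (28, 16.7693) (28, 24.432)]  |A|=120.0763
9. canonical 4-gon: [(10.0439, 26.669) (11.8645, 19.9535) (28, 16.7693) (28, 24.432)]
10. shoelace: 120.0763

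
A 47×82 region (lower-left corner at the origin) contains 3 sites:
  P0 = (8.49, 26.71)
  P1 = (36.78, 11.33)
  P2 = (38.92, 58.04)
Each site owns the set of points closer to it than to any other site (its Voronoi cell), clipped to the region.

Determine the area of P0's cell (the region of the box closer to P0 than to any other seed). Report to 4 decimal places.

Area of P0's cell: 1239.0188

1. box [0,47]×[0,82]: [(0, 0) (47, 0) (47, 82) (0, 82)]
2. ⊥bis P0·P1 via (22.635,19.02): [(0, 0) (12.2947, 0) (47, 63.837) (47, 82) (0, 82)]  |A|=2746.2579
3. ⊥bis P0·P2 via (23.705,42.375): [(0, 65.399) (0, 0) (12.2947, 0) (31.3141, 34.9844)]  |A|=1239.0188
4. canonical 4-gon: [(0, 65.399) (0, 0) (12.2947, 0) (31.3141, 34.9844)]
5. shoelace: 1239.0188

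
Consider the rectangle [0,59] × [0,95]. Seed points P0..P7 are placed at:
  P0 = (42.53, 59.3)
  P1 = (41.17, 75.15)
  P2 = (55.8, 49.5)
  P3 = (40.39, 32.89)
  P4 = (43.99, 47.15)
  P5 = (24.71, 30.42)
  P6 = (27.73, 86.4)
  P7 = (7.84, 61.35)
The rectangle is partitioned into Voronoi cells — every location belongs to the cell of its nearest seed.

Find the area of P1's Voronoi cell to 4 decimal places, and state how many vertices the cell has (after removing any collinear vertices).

1. box [0,59]×[0,95]: [(0, 0) (59, 0) (59, 95) (0, 95)]
2. ⊥bis P1·P0 via (41.85,67.225): [(0, 63.6341) (59, 68.6965) (59, 95) (0, 95)]  |A|=1701.2464
3. ⊥bis P1·P2 via (48.485,62.325): [(0, 63.6341) (59, 68.6965) (59, 95) (0, 95)]  |A|=1701.2464
4. ⊥bis P1·P3 via (40.78,54.02): [(0, 63.6341) (59, 68.6965) (59, 95) (0, 95)]  |A|=1701.2464
5. ⊥bis P1·P4 via (42.58,61.15): [(0, 63.6341) (59, 68.6965) (59, 95) (0, 95)]  |A|=1701.2464
6. ⊥bis P1·P5 via (32.94,52.785): [(0, 64.9064) (2.8039, 63.8747) (59, 68.6965) (59, 95) (0, 95)]  |A|=1699.4626
7. ⊥bis P1·P6 via (34.45,80.775): [(21.6577, 65.4924) (59, 68.6965) (59, 95) (46.3571, 95)]  |A|=677.6473
8. ⊥bis P1·P7 via (24.505,68.25): [(24.3266, 68.6809) (25.5099, 65.8229) (59, 68.6965) (59, 95) (46.3571, 95)]  |A|=671.947
9. canonical 5-gon: [(24.3266, 68.6809) (25.5099, 65.8229) (59, 68.6965) (59, 95) (46.3571, 95)]
10. shoelace: 671.947

Area of P1's cell: 671.9470 (5 vertices)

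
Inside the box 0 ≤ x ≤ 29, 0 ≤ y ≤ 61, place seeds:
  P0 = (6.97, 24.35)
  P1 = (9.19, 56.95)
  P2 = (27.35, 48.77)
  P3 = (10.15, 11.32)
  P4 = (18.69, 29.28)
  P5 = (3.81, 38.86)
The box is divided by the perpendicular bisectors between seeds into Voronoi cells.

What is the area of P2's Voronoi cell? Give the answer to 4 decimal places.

Area of P2's cell: 246.1569

1. box [0,29]×[0,61]: [(0, 0) (29, 0) (29, 61) (0, 61)]
2. ⊥bis P2·P0 via (17.16,36.56): [(0, 50.8811) (29, 26.6788) (29, 61) (0, 61)]  |A|=644.3819
3. ⊥bis P2·P1 via (18.27,52.86): [(12.6305, 40.3401) (29, 26.6788) (29, 61) (21.9366, 61)]  |A|=353.8746
4. ⊥bis P2·P3 via (18.75,30.045): [(12.6305, 40.3401) (29, 26.6788) (29, 61) (21.9366, 61)]  |A|=353.8746
5. ⊥bis P2·P4 via (23.02,39.025): [(13.8696, 43.0908) (29, 36.3679) (29, 61) (21.9366, 61)]  |A|=249.5972
6. ⊥bis P2·P5 via (15.58,43.815): [(14.9113, 45.4035) (16.3486, 41.9893) (29, 36.3679) (29, 61) (21.9366, 61)]  |A|=246.1569
7. canonical 5-gon: [(14.9113, 45.4035) (16.3486, 41.9893) (29, 36.3679) (29, 61) (21.9366, 61)]
8. shoelace: 246.1569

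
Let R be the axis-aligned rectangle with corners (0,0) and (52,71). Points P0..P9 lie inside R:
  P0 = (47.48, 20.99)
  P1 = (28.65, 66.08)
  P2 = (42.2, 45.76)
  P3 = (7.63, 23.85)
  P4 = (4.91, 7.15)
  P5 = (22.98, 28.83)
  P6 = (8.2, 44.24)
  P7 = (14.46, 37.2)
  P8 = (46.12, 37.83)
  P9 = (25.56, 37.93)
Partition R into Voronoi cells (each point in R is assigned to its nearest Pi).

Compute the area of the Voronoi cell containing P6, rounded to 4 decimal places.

1. box [0,52]×[0,71]: [(0, 0) (52, 0) (52, 71) (0, 71)]
2. ⊥bis P6·P0 via (27.84,32.615): [(0, 0) (8.535, 0) (50.5602, 71) (0, 71)]  |A|=2097.8827
3. ⊥bis P6·P1 via (18.425,55.16): [(0, 0) (8.535, 0) (33.0685, 41.4484) (1.5083, 71) (0, 71)]  |A|=1373.1025
4. ⊥bis P6·P2 via (25.2,45): [(0, 0) (8.535, 0) (25.9002, 29.3378) (25.0219, 48.9829) (1.5083, 71) (0, 71)]  |A|=1297.3727
5. ⊥bis P6·P3 via (7.915,34.045): [(0, 34.2663) (25.712, 33.5475) (25.0219, 48.9829) (1.5083, 71) (0, 71)]  |A|=674.3692
6. ⊥bis P6·P4 via (6.555,25.695): [(0, 34.2663) (25.712, 33.5475) (25.0219, 48.9829) (1.5083, 71) (0, 71)]  |A|=674.3692
7. ⊥bis P6·P5 via (15.59,36.535): [(0, 34.2663) (12.85, 33.907) (25.1678, 45.7212) (25.0219, 48.9829) (1.5083, 71) (0, 71)]  |A|=596.1782
8. ⊥bis P6·P7 via (11.33,40.72): [(0, 34.2663) (3.948, 34.1559) (22.879, 50.9894) (1.5083, 71) (0, 71)]  |A|=469.5816
9. ⊥bis P6·P8 via (27.16,41.035): [(0, 34.2663) (3.948, 34.1559) (22.879, 50.9894) (1.5083, 71) (0, 71)]  |A|=469.5816
10. ⊥bis P6·P9 via (16.88,41.085): [(0, 34.2663) (3.948, 34.1559) (19.3344, 47.8376) (21.0892, 52.6653) (1.5083, 71) (0, 71)]  |A|=463.7908
11. canonical 6-gon: [(0, 34.2663) (3.948, 34.1559) (19.3344, 47.8376) (21.0892, 52.6653) (1.5083, 71) (0, 71)]
12. shoelace: 463.7908

Area of P6's cell: 463.7908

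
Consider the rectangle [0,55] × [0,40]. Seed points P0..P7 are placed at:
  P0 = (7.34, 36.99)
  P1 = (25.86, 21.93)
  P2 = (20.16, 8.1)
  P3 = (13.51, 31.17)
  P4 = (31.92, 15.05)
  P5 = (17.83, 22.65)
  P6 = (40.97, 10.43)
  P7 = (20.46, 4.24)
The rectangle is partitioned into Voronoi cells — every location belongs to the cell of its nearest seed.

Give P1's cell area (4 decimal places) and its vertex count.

Area of P1's cell: 385.5391 (6 vertices)

1. box [0,55]×[0,40]: [(0, 0) (55, 0) (55, 40) (0, 40)]
2. ⊥bis P1·P0 via (16.6,29.46): [(0, 9.0462) (0, 0) (55, 0) (55, 40) (25.1709, 40)]  |A|=1810.4329
3. ⊥bis P1·P2 via (23.01,15.015): [(9.4113, 20.6197) (55, 1.8304) (55, 40) (25.1709, 40)]  |A|=1159.1008
4. ⊥bis P1·P3 via (19.685,26.55): [(13.8724, 18.781) (55, 1.8304) (55, 40) (29.748, 40)]  |A|=1052.8223
5. ⊥bis P1·P4 via (28.89,18.49): [(13.8724, 18.781) (24.328, 14.4718) (53.3106, 40) (29.748, 40)]  |A|=445.8905
6. ⊥bis P1·P5 via (21.845,22.29): [(22.5731, 30.4102) (21.2575, 15.7373) (24.328, 14.4718) (53.3106, 40) (29.748, 40)]  |A|=389.7085
7. ⊥bis P1·P6 via (33.415,16.18): [(22.5731, 30.4102) (21.2575, 15.7373) (24.328, 14.4718) (47.9514, 35.2795) (51.5441, 40) (29.748, 40)]  |A|=385.5391
8. ⊥bis P1·P7 via (23.16,13.085): [(22.5731, 30.4102) (21.2575, 15.7373) (24.328, 14.4718) (47.9514, 35.2795) (51.5441, 40) (29.748, 40)]  |A|=385.5391
9. canonical 6-gon: [(22.5731, 30.4102) (21.2575, 15.7373) (24.328, 14.4718) (47.9514, 35.2795) (51.5441, 40) (29.748, 40)]
10. shoelace: 385.5391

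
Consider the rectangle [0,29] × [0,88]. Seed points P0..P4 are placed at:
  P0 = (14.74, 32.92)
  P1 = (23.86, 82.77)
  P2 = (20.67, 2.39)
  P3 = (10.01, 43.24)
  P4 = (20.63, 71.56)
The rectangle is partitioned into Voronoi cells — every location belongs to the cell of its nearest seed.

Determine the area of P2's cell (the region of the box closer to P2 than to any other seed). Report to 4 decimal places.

1. box [0,29]×[0,88]: [(0, 0) (29, 0) (29, 88) (0, 88)]
2. ⊥bis P2·P0 via (17.705,17.655): [(0, 14.2161) (0, 0) (29, 0) (29, 19.8489)]  |A|=493.9418
3. ⊥bis P2·P1 via (22.265,42.58): [(0, 14.2161) (0, 0) (29, 0) (29, 19.8489)]  |A|=493.9418
4. ⊥bis P2·P3 via (15.34,22.815): [(0, 14.2161) (0, 0) (29, 0) (29, 19.8489)]  |A|=493.9418
5. ⊥bis P2·P4 via (20.65,36.975): [(0, 14.2161) (0, 0) (29, 0) (29, 19.8489)]  |A|=493.9418
6. canonical 4-gon: [(0, 14.2161) (0, 0) (29, 0) (29, 19.8489)]
7. shoelace: 493.9418

Area of P2's cell: 493.9418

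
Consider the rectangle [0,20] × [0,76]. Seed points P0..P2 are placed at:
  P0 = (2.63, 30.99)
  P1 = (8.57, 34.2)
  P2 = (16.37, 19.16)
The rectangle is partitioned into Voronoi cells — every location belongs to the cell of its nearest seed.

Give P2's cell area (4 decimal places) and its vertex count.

1. box [0,20]×[0,76]: [(0, 0) (20, 0) (20, 76) (0, 76)]
2. ⊥bis P2·P0 via (9.5,25.075): [(0, 14.0412) (0, 0) (20, 0) (20, 37.2703)]  |A|=513.1145
3. ⊥bis P2·P1 via (12.47,26.68): [(9.6007, 25.1919) (0, 14.0412) (0, 0) (20, 0) (20, 30.5852)]  |A|=478.3543
4. canonical 5-gon: [(9.6007, 25.1919) (0, 14.0412) (0, 0) (20, 0) (20, 30.5852)]
5. shoelace: 478.3543

Area of P2's cell: 478.3543 (5 vertices)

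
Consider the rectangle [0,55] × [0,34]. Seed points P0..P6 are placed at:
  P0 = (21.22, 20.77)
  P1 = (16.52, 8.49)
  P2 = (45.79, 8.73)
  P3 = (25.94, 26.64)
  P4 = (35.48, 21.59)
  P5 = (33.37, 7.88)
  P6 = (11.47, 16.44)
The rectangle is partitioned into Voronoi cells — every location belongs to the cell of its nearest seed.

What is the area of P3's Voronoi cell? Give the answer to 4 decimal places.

1. box [0,55]×[0,34]: [(0, 0) (55, 0) (55, 34) (0, 34)]
2. ⊥bis P3·P0 via (23.58,23.705): [(53.0606, 0) (55, 0) (55, 34) (10.7767, 34)]  |A|=784.7665
3. ⊥bis P3·P1 via (21.23,17.565): [(49.3961, 2.9465) (55, 0.0381) (55, 34) (10.7767, 34)]  |A|=781.8024
4. ⊥bis P3·P2 via (35.865,17.685): [(33.8475, 15.449) (50.5855, 34) (10.7767, 34)]  |A|=369.2466
5. ⊥bis P3·P4 via (30.71,24.115): [(28.429, 19.806) (35.9426, 34) (10.7767, 34)]  |A|=178.6031
6. ⊥bis P3·P5 via (29.655,17.26): [(28.429, 19.806) (35.9426, 34) (10.7767, 34)]  |A|=178.6031
7. ⊥bis P3·P6 via (18.705,21.54): [(28.429, 19.806) (35.9426, 34) (10.7767, 34)]  |A|=178.6031
8. canonical 3-gon: [(28.429, 19.806) (35.9426, 34) (10.7767, 34)]
9. shoelace: 178.6031

Area of P3's cell: 178.6031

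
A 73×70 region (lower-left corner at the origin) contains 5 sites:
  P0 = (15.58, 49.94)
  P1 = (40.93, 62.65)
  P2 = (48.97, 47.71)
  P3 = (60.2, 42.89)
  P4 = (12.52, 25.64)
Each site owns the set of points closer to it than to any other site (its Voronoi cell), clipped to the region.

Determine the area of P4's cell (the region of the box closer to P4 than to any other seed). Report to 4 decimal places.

Area of P4's cell: 1527.5216

1. box [0,73]×[0,70]: [(0, 0) (73, 0) (73, 70) (0, 70)]
2. ⊥bis P4·P0 via (14.05,37.79): [(0, 39.5593) (0, 0) (73, 0) (73, 30.3667)]  |A|=2552.2963
3. ⊥bis P4·P1 via (26.725,44.145): [(39.1156, 34.6336) (0, 39.5593) (0, 0) (73, 0) (73, 8.6229)]  |A|=2183.9093
4. ⊥bis P4·P2 via (30.745,36.675): [(31.3922, 35.6062) (0, 39.5593) (0, 0) (52.9512, 0)]  |A|=1563.6207
5. ⊥bis P4·P3 via (36.36,34.265): [(42.5295, 17.2122) (31.3922, 35.6062) (0, 39.5593) (0, 0) (48.7566, 0)]  |A|=1527.5216
6. canonical 5-gon: [(42.5295, 17.2122) (31.3922, 35.6062) (0, 39.5593) (0, 0) (48.7566, 0)]
7. shoelace: 1527.5216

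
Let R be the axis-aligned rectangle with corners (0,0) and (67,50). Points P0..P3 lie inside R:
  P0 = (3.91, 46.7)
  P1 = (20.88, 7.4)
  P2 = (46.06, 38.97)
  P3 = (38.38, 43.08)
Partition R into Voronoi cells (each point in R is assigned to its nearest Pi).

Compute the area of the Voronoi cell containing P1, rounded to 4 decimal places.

1. box [0,67]×[0,50]: [(0, 0) (67, 0) (67, 50) (0, 50)]
2. ⊥bis P1·P0 via (12.395,27.05): [(0, 21.6978) (0, 0) (67, 0) (67, 50) (65.5438, 50)]  |A|=2422.4818
3. ⊥bis P1·P2 via (33.47,23.185): [(22.9239, 31.5965) (0, 21.6978) (0, 0) (62.5387, 0)]  |A|=1236.7002
4. ⊥bis P1·P3 via (29.63,25.24): [(32.9113, 23.6306) (19.5981, 30.1604) (0, 21.6978) (0, 0) (62.5387, 0)]  |A|=1216.2822
5. canonical 5-gon: [(32.9113, 23.6306) (19.5981, 30.1604) (0, 21.6978) (0, 0) (62.5387, 0)]
6. shoelace: 1216.2822

Area of P1's cell: 1216.2822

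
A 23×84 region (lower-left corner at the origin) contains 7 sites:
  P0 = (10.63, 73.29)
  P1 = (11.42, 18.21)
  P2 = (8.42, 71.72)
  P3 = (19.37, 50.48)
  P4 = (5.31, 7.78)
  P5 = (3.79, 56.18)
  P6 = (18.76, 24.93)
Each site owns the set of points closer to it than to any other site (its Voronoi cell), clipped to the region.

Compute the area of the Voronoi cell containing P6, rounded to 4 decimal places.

1. box [0,23]×[0,84]: [(0, 0) (23, 0) (23, 84) (0, 84)]
2. ⊥bis P6·P0 via (14.695,49.11): [(0, 46.6396) (0, 0) (23, 0) (23, 50.5062)]  |A|=1117.1761
3. ⊥bis P6·P1 via (15.09,21.57): [(0, 46.6396) (0, 38.0522) (23, 12.9302) (23, 50.5062)]  |A|=530.8781
4. ⊥bis P6·P2 via (13.59,48.325): [(0, 45.3218) (0, 38.0522) (23, 12.9302) (23, 50.4045)]  |A|=514.5541
5. ⊥bis P6·P3 via (19.065,37.705): [(0, 38.1602) (0, 38.0522) (23, 12.9302) (23, 37.6111)]  |A|=285.071
6. ⊥bis P6·P4 via (12.035,16.355): [(0, 38.1602) (0, 38.0522) (23, 12.9302) (23, 37.6111)]  |A|=285.071
7. ⊥bis P6·P5 via (11.275,40.555): [(5.9778, 38.0175) (1.8446, 36.0375) (23, 12.9302) (23, 37.6111)]  |A|=278.7585
8. canonical 4-gon: [(5.9778, 38.0175) (1.8446, 36.0375) (23, 12.9302) (23, 37.6111)]
9. shoelace: 278.7585

Area of P6's cell: 278.7585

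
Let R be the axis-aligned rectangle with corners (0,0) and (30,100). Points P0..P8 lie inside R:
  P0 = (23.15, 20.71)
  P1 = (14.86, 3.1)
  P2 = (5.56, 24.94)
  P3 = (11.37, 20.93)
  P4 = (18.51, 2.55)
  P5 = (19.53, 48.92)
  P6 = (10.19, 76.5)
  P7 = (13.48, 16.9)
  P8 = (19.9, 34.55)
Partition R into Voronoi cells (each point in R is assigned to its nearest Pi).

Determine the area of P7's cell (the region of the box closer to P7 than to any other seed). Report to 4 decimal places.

Area of P7's cell: 150.4433

1. box [0,30]×[0,100]: [(0, 0) (30, 0) (30, 100) (0, 100)]
2. ⊥bis P7·P0 via (18.315,18.805): [(0, 65.2895) (0, 0) (25.7242, 0)]  |A|=839.7607
3. ⊥bis P7·P1 via (14.17,10): [(21.4956, 10.7326) (0, 65.2895) (0, 8.583)]  |A|=609.4693
4. ⊥bis P7·P2 via (9.52,20.92): [(21.4956, 10.7326) (15.2556, 26.57) (0, 11.5421) (0, 8.583)]  |A|=199.495
5. ⊥bis P7·P3 via (12.425,18.915): [(21.4956, 10.7326) (17.2718, 21.4527) (1.8798, 13.3938) (0, 11.5421) (0, 8.583)]  |A|=151.9878
6. ⊥bis P7·P4 via (15.995,9.725): [(17.8212, 10.3651) (21.1769, 11.5414) (17.2718, 21.4527) (1.8798, 13.3938) (0, 11.5421) (0, 8.583)]  |A|=150.4433
7. ⊥bis P7·P5 via (16.505,32.91): [(17.8212, 10.3651) (21.1769, 11.5414) (17.2718, 21.4527) (1.8798, 13.3938) (0, 11.5421) (0, 8.583)]  |A|=150.4433
8. ⊥bis P7·P6 via (11.835,46.7): [(17.8212, 10.3651) (21.1769, 11.5414) (17.2718, 21.4527) (1.8798, 13.3938) (0, 11.5421) (0, 8.583)]  |A|=150.4433
9. ⊥bis P7·P8 via (16.69,25.725): [(17.8212, 10.3651) (21.1769, 11.5414) (17.2718, 21.4527) (1.8798, 13.3938) (0, 11.5421) (0, 8.583)]  |A|=150.4433
10. canonical 6-gon: [(17.8212, 10.3651) (21.1769, 11.5414) (17.2718, 21.4527) (1.8798, 13.3938) (0, 11.5421) (0, 8.583)]
11. shoelace: 150.4433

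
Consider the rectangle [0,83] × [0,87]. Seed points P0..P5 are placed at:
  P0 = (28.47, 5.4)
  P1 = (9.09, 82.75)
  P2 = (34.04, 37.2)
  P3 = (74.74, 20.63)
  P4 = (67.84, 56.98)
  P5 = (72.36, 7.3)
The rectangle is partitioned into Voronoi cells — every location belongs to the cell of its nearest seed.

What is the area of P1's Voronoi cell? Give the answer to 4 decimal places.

Area of P1's cell: 1152.9387

1. box [0,83]×[0,87]: [(0, 0) (83, 0) (83, 87) (0, 87)]
2. ⊥bis P1·P0 via (18.78,44.075): [(0, 39.3697) (83, 60.1653) (83, 87) (0, 87)]  |A|=3090.2989
3. ⊥bis P1·P2 via (21.565,59.975): [(0, 48.1628) (70.9032, 87) (0, 87)]  |A|=1376.8422
4. ⊥bis P1·P3 via (41.915,51.69): [(0, 48.1628) (70.9032, 87) (0, 87)]  |A|=1376.8422
5. ⊥bis P1·P4 via (38.465,69.865): [(0, 48.1628) (38.0995, 69.0318) (45.9811, 87) (0, 87)]  |A|=1152.9387
6. ⊥bis P1·P5 via (40.725,45.025): [(0, 48.1628) (38.0995, 69.0318) (45.9811, 87) (0, 87)]  |A|=1152.9387
7. canonical 4-gon: [(0, 48.1628) (38.0995, 69.0318) (45.9811, 87) (0, 87)]
8. shoelace: 1152.9387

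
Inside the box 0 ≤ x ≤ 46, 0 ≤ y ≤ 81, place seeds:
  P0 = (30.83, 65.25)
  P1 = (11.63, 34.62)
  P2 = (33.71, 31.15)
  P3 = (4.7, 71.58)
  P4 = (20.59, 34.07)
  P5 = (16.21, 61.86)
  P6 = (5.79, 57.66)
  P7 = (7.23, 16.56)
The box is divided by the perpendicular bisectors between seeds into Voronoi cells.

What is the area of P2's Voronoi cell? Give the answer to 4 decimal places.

1. box [0,46]×[0,81]: [(0, 0) (46, 0) (46, 81) (0, 81)]
2. ⊥bis P2·P0 via (32.27,48.2): [(0, 45.4746) (0, 0) (46, 0) (46, 49.3596)]  |A|=2181.1856
3. ⊥bis P2·P1 via (22.67,32.885): [(24.9801, 47.5843) (17.5019, 0) (46, 0) (46, 49.3596)]  |A|=1196.7979
4. ⊥bis P2·P3 via (19.205,51.365): [(24.9801, 47.5843) (17.5019, 0) (46, 0) (46, 49.3596)]  |A|=1196.7979
5. ⊥bis P2·P4 via (27.15,32.61): [(30.5881, 48.058) (19.8923, 0) (46, 0) (46, 49.3596)]  |A|=1007.704
6. ⊥bis P2·P5 via (24.96,46.505): [(30.5881, 48.058) (19.8923, 0) (46, 0) (46, 49.3596)]  |A|=1007.704
7. ⊥bis P2·P6 via (19.75,44.405): [(30.5881, 48.058) (19.8923, 0) (46, 0) (46, 49.3596)]  |A|=1007.704
8. ⊥bis P2·P7 via (20.47,23.855): [(30.5881, 48.058) (23.8402, 17.7384) (33.6137, 0) (46, 0) (46, 49.3596)]  |A|=886.0065
9. canonical 5-gon: [(30.5881, 48.058) (23.8402, 17.7384) (33.6137, 0) (46, 0) (46, 49.3596)]
10. shoelace: 886.0065

Area of P2's cell: 886.0065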